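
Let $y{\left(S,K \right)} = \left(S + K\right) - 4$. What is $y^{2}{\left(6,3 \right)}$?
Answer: $25$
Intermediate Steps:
$y{\left(S,K \right)} = -4 + K + S$ ($y{\left(S,K \right)} = \left(K + S\right) - 4 = -4 + K + S$)
$y^{2}{\left(6,3 \right)} = \left(-4 + 3 + 6\right)^{2} = 5^{2} = 25$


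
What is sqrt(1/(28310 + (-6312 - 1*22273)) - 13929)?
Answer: 2*I*sqrt(10533809)/55 ≈ 118.02*I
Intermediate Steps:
sqrt(1/(28310 + (-6312 - 1*22273)) - 13929) = sqrt(1/(28310 + (-6312 - 22273)) - 13929) = sqrt(1/(28310 - 28585) - 13929) = sqrt(1/(-275) - 13929) = sqrt(-1/275 - 13929) = sqrt(-3830476/275) = 2*I*sqrt(10533809)/55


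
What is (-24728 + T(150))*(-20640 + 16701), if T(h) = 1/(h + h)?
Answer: 9740357887/100 ≈ 9.7404e+7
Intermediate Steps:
T(h) = 1/(2*h)
(-24728 + T(150))*(-20640 + 16701) = (-24728 + (1/2)/150)*(-20640 + 16701) = (-24728 + (1/2)*(1/150))*(-3939) = (-24728 + 1/300)*(-3939) = -7418399/300*(-3939) = 9740357887/100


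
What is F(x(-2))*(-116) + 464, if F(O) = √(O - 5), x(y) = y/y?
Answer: 464 - 232*I ≈ 464.0 - 232.0*I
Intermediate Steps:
x(y) = 1
F(O) = √(-5 + O)
F(x(-2))*(-116) + 464 = √(-5 + 1)*(-116) + 464 = √(-4)*(-116) + 464 = (2*I)*(-116) + 464 = -232*I + 464 = 464 - 232*I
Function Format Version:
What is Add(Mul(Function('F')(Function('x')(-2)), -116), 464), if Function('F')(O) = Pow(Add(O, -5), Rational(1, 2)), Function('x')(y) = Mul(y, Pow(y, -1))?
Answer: Add(464, Mul(-232, I)) ≈ Add(464.00, Mul(-232.00, I))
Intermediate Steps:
Function('x')(y) = 1
Function('F')(O) = Pow(Add(-5, O), Rational(1, 2))
Add(Mul(Function('F')(Function('x')(-2)), -116), 464) = Add(Mul(Pow(Add(-5, 1), Rational(1, 2)), -116), 464) = Add(Mul(Pow(-4, Rational(1, 2)), -116), 464) = Add(Mul(Mul(2, I), -116), 464) = Add(Mul(-232, I), 464) = Add(464, Mul(-232, I))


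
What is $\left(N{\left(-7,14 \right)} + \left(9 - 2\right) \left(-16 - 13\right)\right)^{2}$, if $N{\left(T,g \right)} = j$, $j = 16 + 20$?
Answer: $27889$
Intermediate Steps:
$j = 36$
$N{\left(T,g \right)} = 36$
$\left(N{\left(-7,14 \right)} + \left(9 - 2\right) \left(-16 - 13\right)\right)^{2} = \left(36 + \left(9 - 2\right) \left(-16 - 13\right)\right)^{2} = \left(36 + 7 \left(-29\right)\right)^{2} = \left(36 - 203\right)^{2} = \left(-167\right)^{2} = 27889$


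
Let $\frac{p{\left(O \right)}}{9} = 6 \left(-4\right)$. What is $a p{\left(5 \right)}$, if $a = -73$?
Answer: $15768$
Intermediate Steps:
$p{\left(O \right)} = -216$ ($p{\left(O \right)} = 9 \cdot 6 \left(-4\right) = 9 \left(-24\right) = -216$)
$a p{\left(5 \right)} = \left(-73\right) \left(-216\right) = 15768$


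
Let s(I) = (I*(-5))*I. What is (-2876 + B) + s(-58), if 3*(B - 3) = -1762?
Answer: -60841/3 ≈ -20280.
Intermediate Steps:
B = -1753/3 (B = 3 + (⅓)*(-1762) = 3 - 1762/3 = -1753/3 ≈ -584.33)
s(I) = -5*I² (s(I) = (-5*I)*I = -5*I²)
(-2876 + B) + s(-58) = (-2876 - 1753/3) - 5*(-58)² = -10381/3 - 5*3364 = -10381/3 - 16820 = -60841/3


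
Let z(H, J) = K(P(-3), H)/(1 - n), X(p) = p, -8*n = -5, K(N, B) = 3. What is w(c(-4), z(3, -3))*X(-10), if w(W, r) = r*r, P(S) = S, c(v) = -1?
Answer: -640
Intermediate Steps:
n = 5/8 (n = -1/8*(-5) = 5/8 ≈ 0.62500)
z(H, J) = 8 (z(H, J) = 3/(1 - 1*5/8) = 3/(1 - 5/8) = 3/(3/8) = 3*(8/3) = 8)
w(W, r) = r**2
w(c(-4), z(3, -3))*X(-10) = 8**2*(-10) = 64*(-10) = -640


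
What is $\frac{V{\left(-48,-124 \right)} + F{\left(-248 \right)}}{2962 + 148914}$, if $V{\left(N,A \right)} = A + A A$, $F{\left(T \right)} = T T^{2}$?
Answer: $- \frac{3809435}{37969} \approx -100.33$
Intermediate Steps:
$F{\left(T \right)} = T^{3}$
$V{\left(N,A \right)} = A + A^{2}$
$\frac{V{\left(-48,-124 \right)} + F{\left(-248 \right)}}{2962 + 148914} = \frac{- 124 \left(1 - 124\right) + \left(-248\right)^{3}}{2962 + 148914} = \frac{\left(-124\right) \left(-123\right) - 15252992}{151876} = \left(15252 - 15252992\right) \frac{1}{151876} = \left(-15237740\right) \frac{1}{151876} = - \frac{3809435}{37969}$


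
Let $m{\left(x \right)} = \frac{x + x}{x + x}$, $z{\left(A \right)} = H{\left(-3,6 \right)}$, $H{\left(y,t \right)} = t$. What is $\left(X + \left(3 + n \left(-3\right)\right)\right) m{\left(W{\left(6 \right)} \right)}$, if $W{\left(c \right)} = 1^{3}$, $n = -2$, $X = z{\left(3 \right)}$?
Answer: $15$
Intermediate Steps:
$z{\left(A \right)} = 6$
$X = 6$
$W{\left(c \right)} = 1$
$m{\left(x \right)} = 1$ ($m{\left(x \right)} = \frac{2 x}{2 x} = 2 x \frac{1}{2 x} = 1$)
$\left(X + \left(3 + n \left(-3\right)\right)\right) m{\left(W{\left(6 \right)} \right)} = \left(6 + \left(3 - -6\right)\right) 1 = \left(6 + \left(3 + 6\right)\right) 1 = \left(6 + 9\right) 1 = 15 \cdot 1 = 15$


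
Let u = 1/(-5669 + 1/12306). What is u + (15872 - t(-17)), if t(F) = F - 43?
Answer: 1111459531210/69762713 ≈ 15932.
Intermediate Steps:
t(F) = -43 + F
u = -12306/69762713 (u = 1/(-5669 + 1/12306) = 1/(-69762713/12306) = -12306/69762713 ≈ -0.00017640)
u + (15872 - t(-17)) = -12306/69762713 + (15872 - (-43 - 17)) = -12306/69762713 + (15872 - 1*(-60)) = -12306/69762713 + (15872 + 60) = -12306/69762713 + 15932 = 1111459531210/69762713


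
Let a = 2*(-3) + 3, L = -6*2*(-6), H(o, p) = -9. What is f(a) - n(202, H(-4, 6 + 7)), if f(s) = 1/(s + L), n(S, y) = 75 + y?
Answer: -4553/69 ≈ -65.985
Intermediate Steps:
L = 72 (L = -12*(-6) = 72)
a = -3 (a = -6 + 3 = -3)
f(s) = 1/(72 + s) (f(s) = 1/(s + 72) = 1/(72 + s))
f(a) - n(202, H(-4, 6 + 7)) = 1/(72 - 3) - (75 - 9) = 1/69 - 1*66 = 1/69 - 66 = -4553/69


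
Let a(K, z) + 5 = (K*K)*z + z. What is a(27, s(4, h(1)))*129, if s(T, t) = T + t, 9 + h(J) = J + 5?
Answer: 93525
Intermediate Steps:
h(J) = -4 + J (h(J) = -9 + (J + 5) = -9 + (5 + J) = -4 + J)
a(K, z) = -5 + z + z*K² (a(K, z) = -5 + ((K*K)*z + z) = -5 + (K²*z + z) = -5 + (z*K² + z) = -5 + (z + z*K²) = -5 + z + z*K²)
a(27, s(4, h(1)))*129 = (-5 + (4 + (-4 + 1)) + (4 + (-4 + 1))*27²)*129 = (-5 + (4 - 3) + (4 - 3)*729)*129 = (-5 + 1 + 1*729)*129 = (-5 + 1 + 729)*129 = 725*129 = 93525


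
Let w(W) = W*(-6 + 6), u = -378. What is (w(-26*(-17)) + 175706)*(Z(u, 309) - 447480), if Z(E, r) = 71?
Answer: -78612445754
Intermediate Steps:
w(W) = 0 (w(W) = W*0 = 0)
(w(-26*(-17)) + 175706)*(Z(u, 309) - 447480) = (0 + 175706)*(71 - 447480) = 175706*(-447409) = -78612445754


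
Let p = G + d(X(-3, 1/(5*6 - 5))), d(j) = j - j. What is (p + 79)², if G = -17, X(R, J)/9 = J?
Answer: 3844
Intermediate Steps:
X(R, J) = 9*J
d(j) = 0
p = -17 (p = -17 + 0 = -17)
(p + 79)² = (-17 + 79)² = 62² = 3844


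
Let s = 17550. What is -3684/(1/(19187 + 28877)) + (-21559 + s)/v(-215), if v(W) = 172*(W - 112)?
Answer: -9958999989335/56244 ≈ -1.7707e+8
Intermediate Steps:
v(W) = -19264 + 172*W (v(W) = 172*(-112 + W) = -19264 + 172*W)
-3684/(1/(19187 + 28877)) + (-21559 + s)/v(-215) = -3684/(1/(19187 + 28877)) + (-21559 + 17550)/(-19264 + 172*(-215)) = -3684/(1/48064) - 4009/(-19264 - 36980) = -3684/1/48064 - 4009/(-56244) = -3684*48064 - 4009*(-1/56244) = -177067776 + 4009/56244 = -9958999989335/56244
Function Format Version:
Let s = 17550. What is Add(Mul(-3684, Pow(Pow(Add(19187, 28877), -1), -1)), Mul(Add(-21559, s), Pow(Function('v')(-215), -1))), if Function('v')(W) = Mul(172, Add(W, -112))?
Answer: Rational(-9958999989335, 56244) ≈ -1.7707e+8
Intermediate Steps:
Function('v')(W) = Add(-19264, Mul(172, W)) (Function('v')(W) = Mul(172, Add(-112, W)) = Add(-19264, Mul(172, W)))
Add(Mul(-3684, Pow(Pow(Add(19187, 28877), -1), -1)), Mul(Add(-21559, s), Pow(Function('v')(-215), -1))) = Add(Mul(-3684, Pow(Pow(Add(19187, 28877), -1), -1)), Mul(Add(-21559, 17550), Pow(Add(-19264, Mul(172, -215)), -1))) = Add(Mul(-3684, Pow(Pow(48064, -1), -1)), Mul(-4009, Pow(Add(-19264, -36980), -1))) = Add(Mul(-3684, Pow(Rational(1, 48064), -1)), Mul(-4009, Pow(-56244, -1))) = Add(Mul(-3684, 48064), Mul(-4009, Rational(-1, 56244))) = Add(-177067776, Rational(4009, 56244)) = Rational(-9958999989335, 56244)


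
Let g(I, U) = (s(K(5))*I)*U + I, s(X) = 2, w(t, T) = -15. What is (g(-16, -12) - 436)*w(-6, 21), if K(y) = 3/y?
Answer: 1020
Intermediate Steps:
g(I, U) = I + 2*I*U (g(I, U) = (2*I)*U + I = 2*I*U + I = I + 2*I*U)
(g(-16, -12) - 436)*w(-6, 21) = (-16*(1 + 2*(-12)) - 436)*(-15) = (-16*(1 - 24) - 436)*(-15) = (-16*(-23) - 436)*(-15) = (368 - 436)*(-15) = -68*(-15) = 1020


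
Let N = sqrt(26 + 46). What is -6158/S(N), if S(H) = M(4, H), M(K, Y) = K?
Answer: -3079/2 ≈ -1539.5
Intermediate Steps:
N = 6*sqrt(2) (N = sqrt(72) = 6*sqrt(2) ≈ 8.4853)
S(H) = 4
-6158/S(N) = -6158/4 = -6158*1/4 = -3079/2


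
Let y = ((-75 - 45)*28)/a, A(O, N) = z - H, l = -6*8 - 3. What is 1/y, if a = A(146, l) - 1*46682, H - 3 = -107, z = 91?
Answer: 6641/480 ≈ 13.835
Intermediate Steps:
H = -104 (H = 3 - 107 = -104)
l = -51 (l = -48 - 3 = -51)
A(O, N) = 195 (A(O, N) = 91 - 1*(-104) = 91 + 104 = 195)
a = -46487 (a = 195 - 1*46682 = 195 - 46682 = -46487)
y = 480/6641 (y = ((-75 - 45)*28)/(-46487) = -120*28*(-1/46487) = -3360*(-1/46487) = 480/6641 ≈ 0.072278)
1/y = 1/(480/6641) = 6641/480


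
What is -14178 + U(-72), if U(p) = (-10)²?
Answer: -14078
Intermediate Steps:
U(p) = 100
-14178 + U(-72) = -14178 + 100 = -14078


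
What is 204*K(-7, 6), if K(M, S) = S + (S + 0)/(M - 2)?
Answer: 1088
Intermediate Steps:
K(M, S) = S + S/(-2 + M)
204*K(-7, 6) = 204*(6*(-1 - 7)/(-2 - 7)) = 204*(6*(-8)/(-9)) = 204*(6*(-⅑)*(-8)) = 204*(16/3) = 1088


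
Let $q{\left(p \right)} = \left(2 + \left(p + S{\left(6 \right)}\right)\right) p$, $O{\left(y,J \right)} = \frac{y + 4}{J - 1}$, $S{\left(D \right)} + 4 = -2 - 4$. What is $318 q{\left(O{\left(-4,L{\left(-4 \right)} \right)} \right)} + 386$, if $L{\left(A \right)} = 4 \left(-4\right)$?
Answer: $386$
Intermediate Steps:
$L{\left(A \right)} = -16$
$S{\left(D \right)} = -10$ ($S{\left(D \right)} = -4 - 6 = -10$)
$O{\left(y,J \right)} = \frac{4 + y}{-1 + J}$
$q{\left(p \right)} = p \left(-8 + p\right)$ ($q{\left(p \right)} = \left(2 + \left(p - 10\right)\right) p = \left(2 + \left(-10 + p\right)\right) p = \left(-8 + p\right) p = p \left(-8 + p\right)$)
$318 q{\left(O{\left(-4,L{\left(-4 \right)} \right)} \right)} + 386 = 318 \frac{4 - 4}{-1 - 16} \left(-8 + \frac{4 - 4}{-1 - 16}\right) + 386 = 318 \frac{1}{-17} \cdot 0 \left(-8 + \frac{1}{-17} \cdot 0\right) + 386 = 318 \left(- \frac{1}{17}\right) 0 \left(-8 - 0\right) + 386 = 318 \cdot 0 \left(-8 + 0\right) + 386 = 318 \cdot 0 \left(-8\right) + 386 = 318 \cdot 0 + 386 = 0 + 386 = 386$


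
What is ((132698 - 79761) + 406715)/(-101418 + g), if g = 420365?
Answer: 459652/318947 ≈ 1.4412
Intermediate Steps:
((132698 - 79761) + 406715)/(-101418 + g) = ((132698 - 79761) + 406715)/(-101418 + 420365) = (52937 + 406715)/318947 = 459652*(1/318947) = 459652/318947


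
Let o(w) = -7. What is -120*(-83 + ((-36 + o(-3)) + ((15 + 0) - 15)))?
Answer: 15120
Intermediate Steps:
-120*(-83 + ((-36 + o(-3)) + ((15 + 0) - 15))) = -120*(-83 + ((-36 - 7) + ((15 + 0) - 15))) = -120*(-83 + (-43 + (15 - 15))) = -120*(-83 + (-43 + 0)) = -120*(-83 - 43) = -120*(-126) = 15120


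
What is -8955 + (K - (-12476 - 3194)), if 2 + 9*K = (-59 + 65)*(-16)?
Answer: 60337/9 ≈ 6704.1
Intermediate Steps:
K = -98/9 (K = -2/9 + ((-59 + 65)*(-16))/9 = -2/9 + (6*(-16))/9 = -2/9 + (⅑)*(-96) = -2/9 - 32/3 = -98/9 ≈ -10.889)
-8955 + (K - (-12476 - 3194)) = -8955 + (-98/9 - (-12476 - 3194)) = -8955 + (-98/9 - 1*(-15670)) = -8955 + (-98/9 + 15670) = -8955 + 140932/9 = 60337/9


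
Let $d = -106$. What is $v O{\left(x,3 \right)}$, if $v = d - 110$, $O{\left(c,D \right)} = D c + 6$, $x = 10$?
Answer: $-7776$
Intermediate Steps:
$O{\left(c,D \right)} = 6 + D c$
$v = -216$ ($v = -106 - 110 = -216$)
$v O{\left(x,3 \right)} = - 216 \left(6 + 3 \cdot 10\right) = - 216 \left(6 + 30\right) = \left(-216\right) 36 = -7776$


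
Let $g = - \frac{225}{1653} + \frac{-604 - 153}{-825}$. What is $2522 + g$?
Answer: $\frac{1146793382}{454575} \approx 2522.8$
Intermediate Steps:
$g = \frac{355232}{454575}$ ($g = \left(-225\right) \frac{1}{1653} + \left(-604 - 153\right) \left(- \frac{1}{825}\right) = - \frac{75}{551} - - \frac{757}{825} = - \frac{75}{551} + \frac{757}{825} = \frac{355232}{454575} \approx 0.78146$)
$2522 + g = 2522 + \frac{355232}{454575} = \frac{1146793382}{454575}$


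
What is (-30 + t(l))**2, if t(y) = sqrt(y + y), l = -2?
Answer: 896 - 120*I ≈ 896.0 - 120.0*I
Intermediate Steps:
t(y) = sqrt(2)*sqrt(y) (t(y) = sqrt(2*y) = sqrt(2)*sqrt(y))
(-30 + t(l))**2 = (-30 + sqrt(2)*sqrt(-2))**2 = (-30 + sqrt(2)*(I*sqrt(2)))**2 = (-30 + 2*I)**2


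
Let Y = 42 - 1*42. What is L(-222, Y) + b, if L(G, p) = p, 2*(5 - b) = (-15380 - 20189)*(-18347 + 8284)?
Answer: -357930837/2 ≈ -1.7897e+8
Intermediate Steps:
b = -357930837/2 (b = 5 - (-15380 - 20189)*(-18347 + 8284)/2 = 5 - (-35569)*(-10063)/2 = 5 - ½*357930847 = 5 - 357930847/2 = -357930837/2 ≈ -1.7897e+8)
Y = 0 (Y = 42 - 42 = 0)
L(-222, Y) + b = 0 - 357930837/2 = -357930837/2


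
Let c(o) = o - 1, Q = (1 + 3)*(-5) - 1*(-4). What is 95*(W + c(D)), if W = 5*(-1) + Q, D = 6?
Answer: -1520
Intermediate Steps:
Q = -16 (Q = 4*(-5) + 4 = -20 + 4 = -16)
c(o) = -1 + o
W = -21 (W = 5*(-1) - 16 = -5 - 16 = -21)
95*(W + c(D)) = 95*(-21 + (-1 + 6)) = 95*(-21 + 5) = 95*(-16) = -1520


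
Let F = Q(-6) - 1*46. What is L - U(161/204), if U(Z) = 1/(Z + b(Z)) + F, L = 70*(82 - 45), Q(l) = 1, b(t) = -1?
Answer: 113509/43 ≈ 2639.7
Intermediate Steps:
L = 2590 (L = 70*37 = 2590)
F = -45 (F = 1 - 1*46 = 1 - 46 = -45)
U(Z) = -45 + 1/(-1 + Z) (U(Z) = 1/(Z - 1) - 45 = 1/(-1 + Z) - 45 = -45 + 1/(-1 + Z))
L - U(161/204) = 2590 - (46 - 7245/204)/(-1 + 161/204) = 2590 - (46 - 7245/204)/(-1 + 161*(1/204)) = 2590 - (46 - 45*161/204)/(-1 + 161/204) = 2590 - (46 - 2415/68)/(-43/204) = 2590 - (-204)*713/(43*68) = 2590 - 1*(-2139/43) = 2590 + 2139/43 = 113509/43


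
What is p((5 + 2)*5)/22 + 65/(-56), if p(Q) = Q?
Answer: 265/616 ≈ 0.43019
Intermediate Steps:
p((5 + 2)*5)/22 + 65/(-56) = ((5 + 2)*5)/22 + 65/(-56) = (7*5)*(1/22) + 65*(-1/56) = 35*(1/22) - 65/56 = 35/22 - 65/56 = 265/616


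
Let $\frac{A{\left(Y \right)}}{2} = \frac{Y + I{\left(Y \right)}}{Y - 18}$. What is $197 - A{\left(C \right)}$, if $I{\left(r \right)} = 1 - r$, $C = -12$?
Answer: $\frac{2956}{15} \approx 197.07$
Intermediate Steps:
$A{\left(Y \right)} = \frac{2}{-18 + Y}$ ($A{\left(Y \right)} = 2 \frac{Y - \left(-1 + Y\right)}{Y - 18} = 2 \cdot 1 \frac{1}{-18 + Y} = \frac{2}{-18 + Y}$)
$197 - A{\left(C \right)} = 197 - \frac{2}{-18 - 12} = 197 - \frac{2}{-30} = 197 - 2 \left(- \frac{1}{30}\right) = 197 - - \frac{1}{15} = 197 + \frac{1}{15} = \frac{2956}{15}$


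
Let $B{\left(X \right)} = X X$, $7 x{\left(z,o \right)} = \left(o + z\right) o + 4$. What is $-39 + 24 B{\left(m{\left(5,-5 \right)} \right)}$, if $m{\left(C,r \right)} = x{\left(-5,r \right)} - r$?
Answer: $\frac{188193}{49} \approx 3840.7$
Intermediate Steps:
$x{\left(z,o \right)} = \frac{4}{7} + \frac{o \left(o + z\right)}{7}$ ($x{\left(z,o \right)} = \frac{\left(o + z\right) o + 4}{7} = \frac{o \left(o + z\right) + 4}{7} = \frac{4 + o \left(o + z\right)}{7} = \frac{4}{7} + \frac{o \left(o + z\right)}{7}$)
$m{\left(C,r \right)} = \frac{4}{7} - \frac{12 r}{7} + \frac{r^{2}}{7}$ ($m{\left(C,r \right)} = \left(\frac{4}{7} + \frac{r^{2}}{7} + \frac{1}{7} r \left(-5\right)\right) - r = \left(\frac{4}{7} + \frac{r^{2}}{7} - \frac{5 r}{7}\right) - r = \left(\frac{4}{7} - \frac{5 r}{7} + \frac{r^{2}}{7}\right) - r = \frac{4}{7} - \frac{12 r}{7} + \frac{r^{2}}{7}$)
$B{\left(X \right)} = X^{2}$
$-39 + 24 B{\left(m{\left(5,-5 \right)} \right)} = -39 + 24 \left(\frac{4}{7} - - \frac{60}{7} + \frac{\left(-5\right)^{2}}{7}\right)^{2} = -39 + 24 \left(\frac{4}{7} + \frac{60}{7} + \frac{1}{7} \cdot 25\right)^{2} = -39 + 24 \left(\frac{4}{7} + \frac{60}{7} + \frac{25}{7}\right)^{2} = -39 + 24 \left(\frac{89}{7}\right)^{2} = -39 + 24 \cdot \frac{7921}{49} = -39 + \frac{190104}{49} = \frac{188193}{49}$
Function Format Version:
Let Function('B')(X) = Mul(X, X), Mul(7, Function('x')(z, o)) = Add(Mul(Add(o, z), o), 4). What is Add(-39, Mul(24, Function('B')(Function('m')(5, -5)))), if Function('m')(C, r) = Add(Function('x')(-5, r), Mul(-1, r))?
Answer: Rational(188193, 49) ≈ 3840.7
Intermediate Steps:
Function('x')(z, o) = Add(Rational(4, 7), Mul(Rational(1, 7), o, Add(o, z))) (Function('x')(z, o) = Mul(Rational(1, 7), Add(Mul(Add(o, z), o), 4)) = Mul(Rational(1, 7), Add(Mul(o, Add(o, z)), 4)) = Mul(Rational(1, 7), Add(4, Mul(o, Add(o, z)))) = Add(Rational(4, 7), Mul(Rational(1, 7), o, Add(o, z))))
Function('m')(C, r) = Add(Rational(4, 7), Mul(Rational(-12, 7), r), Mul(Rational(1, 7), Pow(r, 2))) (Function('m')(C, r) = Add(Add(Rational(4, 7), Mul(Rational(1, 7), Pow(r, 2)), Mul(Rational(1, 7), r, -5)), Mul(-1, r)) = Add(Add(Rational(4, 7), Mul(Rational(1, 7), Pow(r, 2)), Mul(Rational(-5, 7), r)), Mul(-1, r)) = Add(Add(Rational(4, 7), Mul(Rational(-5, 7), r), Mul(Rational(1, 7), Pow(r, 2))), Mul(-1, r)) = Add(Rational(4, 7), Mul(Rational(-12, 7), r), Mul(Rational(1, 7), Pow(r, 2))))
Function('B')(X) = Pow(X, 2)
Add(-39, Mul(24, Function('B')(Function('m')(5, -5)))) = Add(-39, Mul(24, Pow(Add(Rational(4, 7), Mul(Rational(-12, 7), -5), Mul(Rational(1, 7), Pow(-5, 2))), 2))) = Add(-39, Mul(24, Pow(Add(Rational(4, 7), Rational(60, 7), Mul(Rational(1, 7), 25)), 2))) = Add(-39, Mul(24, Pow(Add(Rational(4, 7), Rational(60, 7), Rational(25, 7)), 2))) = Add(-39, Mul(24, Pow(Rational(89, 7), 2))) = Add(-39, Mul(24, Rational(7921, 49))) = Add(-39, Rational(190104, 49)) = Rational(188193, 49)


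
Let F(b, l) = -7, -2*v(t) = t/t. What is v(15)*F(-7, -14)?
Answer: 7/2 ≈ 3.5000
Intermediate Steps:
v(t) = -½ (v(t) = -t/(2*t) = -½*1 = -½)
v(15)*F(-7, -14) = -½*(-7) = 7/2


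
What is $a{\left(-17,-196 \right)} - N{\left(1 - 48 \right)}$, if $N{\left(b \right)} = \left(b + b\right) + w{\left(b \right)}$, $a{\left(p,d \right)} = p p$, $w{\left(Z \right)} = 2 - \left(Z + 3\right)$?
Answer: $337$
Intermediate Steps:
$w{\left(Z \right)} = -1 - Z$ ($w{\left(Z \right)} = 2 - \left(3 + Z\right) = -1 - Z$)
$a{\left(p,d \right)} = p^{2}$
$N{\left(b \right)} = -1 + b$ ($N{\left(b \right)} = \left(b + b\right) - \left(1 + b\right) = 2 b - \left(1 + b\right) = -1 + b$)
$a{\left(-17,-196 \right)} - N{\left(1 - 48 \right)} = \left(-17\right)^{2} - \left(-1 + \left(1 - 48\right)\right) = 289 - \left(-1 + \left(1 - 48\right)\right) = 289 - \left(-1 - 47\right) = 289 - -48 = 289 + 48 = 337$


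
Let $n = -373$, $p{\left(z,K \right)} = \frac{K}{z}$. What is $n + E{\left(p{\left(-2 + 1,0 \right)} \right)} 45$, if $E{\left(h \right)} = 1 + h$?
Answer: $-328$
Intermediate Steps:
$n + E{\left(p{\left(-2 + 1,0 \right)} \right)} 45 = -373 + \left(1 + \frac{0}{-2 + 1}\right) 45 = -373 + \left(1 + \frac{0}{-1}\right) 45 = -373 + \left(1 + 0 \left(-1\right)\right) 45 = -373 + \left(1 + 0\right) 45 = -373 + 1 \cdot 45 = -373 + 45 = -328$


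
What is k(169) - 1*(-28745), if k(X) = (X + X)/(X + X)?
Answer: 28746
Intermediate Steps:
k(X) = 1 (k(X) = (2*X)/((2*X)) = (2*X)*(1/(2*X)) = 1)
k(169) - 1*(-28745) = 1 - 1*(-28745) = 1 + 28745 = 28746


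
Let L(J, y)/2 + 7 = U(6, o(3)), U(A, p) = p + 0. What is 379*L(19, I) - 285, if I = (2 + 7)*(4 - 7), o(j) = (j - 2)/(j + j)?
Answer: -16394/3 ≈ -5464.7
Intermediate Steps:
o(j) = (-2 + j)/(2*j) (o(j) = (-2 + j)/((2*j)) = (-2 + j)*(1/(2*j)) = (-2 + j)/(2*j))
U(A, p) = p
I = -27 (I = 9*(-3) = -27)
L(J, y) = -41/3 (L(J, y) = -14 + 2*((½)*(-2 + 3)/3) = -14 + 2*((½)*(⅓)*1) = -14 + 2*(⅙) = -14 + ⅓ = -41/3)
379*L(19, I) - 285 = 379*(-41/3) - 285 = -15539/3 - 285 = -16394/3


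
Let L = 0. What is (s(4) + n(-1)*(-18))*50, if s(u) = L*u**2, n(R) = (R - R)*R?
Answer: 0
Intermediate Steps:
n(R) = 0 (n(R) = 0*R = 0)
s(u) = 0 (s(u) = 0*u**2 = 0)
(s(4) + n(-1)*(-18))*50 = (0 + 0*(-18))*50 = (0 + 0)*50 = 0*50 = 0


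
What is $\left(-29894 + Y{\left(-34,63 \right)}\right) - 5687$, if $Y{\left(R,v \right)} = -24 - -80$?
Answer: $-35525$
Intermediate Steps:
$Y{\left(R,v \right)} = 56$ ($Y{\left(R,v \right)} = -24 + 80 = 56$)
$\left(-29894 + Y{\left(-34,63 \right)}\right) - 5687 = \left(-29894 + 56\right) - 5687 = -29838 - 5687 = -35525$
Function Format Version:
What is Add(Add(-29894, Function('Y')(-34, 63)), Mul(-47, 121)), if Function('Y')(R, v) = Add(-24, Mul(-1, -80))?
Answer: -35525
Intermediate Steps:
Function('Y')(R, v) = 56 (Function('Y')(R, v) = Add(-24, 80) = 56)
Add(Add(-29894, Function('Y')(-34, 63)), Mul(-47, 121)) = Add(Add(-29894, 56), Mul(-47, 121)) = Add(-29838, -5687) = -35525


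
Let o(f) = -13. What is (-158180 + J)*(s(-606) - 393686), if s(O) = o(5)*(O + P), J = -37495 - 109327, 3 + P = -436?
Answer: 115931565202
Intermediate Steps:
P = -439 (P = -3 - 436 = -439)
J = -146822
s(O) = 5707 - 13*O (s(O) = -13*(O - 439) = -13*(-439 + O) = 5707 - 13*O)
(-158180 + J)*(s(-606) - 393686) = (-158180 - 146822)*((5707 - 13*(-606)) - 393686) = -305002*((5707 + 7878) - 393686) = -305002*(13585 - 393686) = -305002*(-380101) = 115931565202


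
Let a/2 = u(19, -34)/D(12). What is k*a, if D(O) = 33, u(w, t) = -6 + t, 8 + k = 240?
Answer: -18560/33 ≈ -562.42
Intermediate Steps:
k = 232 (k = -8 + 240 = 232)
a = -80/33 (a = 2*((-6 - 34)/33) = 2*(-40*1/33) = 2*(-40/33) = -80/33 ≈ -2.4242)
k*a = 232*(-80/33) = -18560/33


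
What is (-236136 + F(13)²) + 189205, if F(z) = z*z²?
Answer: 4779878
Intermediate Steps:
F(z) = z³
(-236136 + F(13)²) + 189205 = (-236136 + (13³)²) + 189205 = (-236136 + 2197²) + 189205 = (-236136 + 4826809) + 189205 = 4590673 + 189205 = 4779878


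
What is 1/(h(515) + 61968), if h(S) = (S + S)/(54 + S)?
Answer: 569/35260822 ≈ 1.6137e-5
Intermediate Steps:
h(S) = 2*S/(54 + S) (h(S) = (2*S)/(54 + S) = 2*S/(54 + S))
1/(h(515) + 61968) = 1/(2*515/(54 + 515) + 61968) = 1/(2*515/569 + 61968) = 1/(2*515*(1/569) + 61968) = 1/(1030/569 + 61968) = 1/(35260822/569) = 569/35260822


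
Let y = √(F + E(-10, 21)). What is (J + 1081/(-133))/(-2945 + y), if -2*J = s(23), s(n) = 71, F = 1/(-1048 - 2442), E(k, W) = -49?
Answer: 3138862375/211883197827 + 11605*I*√596828390/8051561517426 ≈ 0.014814 + 3.5212e-5*I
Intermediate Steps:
F = -1/3490 (F = 1/(-3490) = -1/3490 ≈ -0.00028653)
J = -71/2 (J = -½*71 = -71/2 ≈ -35.500)
y = I*√596828390/3490 (y = √(-1/3490 - 49) = √(-171011/3490) = I*√596828390/3490 ≈ 7.0*I)
(J + 1081/(-133))/(-2945 + y) = (-71/2 + 1081/(-133))/(-2945 + I*√596828390/3490) = (-71/2 + 1081*(-1/133))/(-2945 + I*√596828390/3490) = (-71/2 - 1081/133)/(-2945 + I*√596828390/3490) = -11605/(266*(-2945 + I*√596828390/3490))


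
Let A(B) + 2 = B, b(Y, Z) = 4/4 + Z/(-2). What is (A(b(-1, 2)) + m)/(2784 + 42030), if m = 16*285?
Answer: 2279/22407 ≈ 0.10171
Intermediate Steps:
b(Y, Z) = 1 - Z/2 (b(Y, Z) = 4*(¼) + Z*(-½) = 1 - Z/2)
m = 4560
A(B) = -2 + B
(A(b(-1, 2)) + m)/(2784 + 42030) = ((-2 + (1 - ½*2)) + 4560)/(2784 + 42030) = ((-2 + (1 - 1)) + 4560)/44814 = ((-2 + 0) + 4560)*(1/44814) = (-2 + 4560)*(1/44814) = 4558*(1/44814) = 2279/22407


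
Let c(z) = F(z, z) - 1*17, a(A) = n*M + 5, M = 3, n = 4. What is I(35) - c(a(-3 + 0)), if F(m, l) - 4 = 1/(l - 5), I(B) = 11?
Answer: 287/12 ≈ 23.917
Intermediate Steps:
F(m, l) = 4 + 1/(-5 + l) (F(m, l) = 4 + 1/(l - 5) = 4 + 1/(-5 + l))
a(A) = 17 (a(A) = 4*3 + 5 = 12 + 5 = 17)
c(z) = -17 + (-19 + 4*z)/(-5 + z) (c(z) = (-19 + 4*z)/(-5 + z) - 1*17 = (-19 + 4*z)/(-5 + z) - 17 = -17 + (-19 + 4*z)/(-5 + z))
I(35) - c(a(-3 + 0)) = 11 - (66 - 13*17)/(-5 + 17) = 11 - (66 - 221)/12 = 11 - (-155)/12 = 11 - 1*(-155/12) = 11 + 155/12 = 287/12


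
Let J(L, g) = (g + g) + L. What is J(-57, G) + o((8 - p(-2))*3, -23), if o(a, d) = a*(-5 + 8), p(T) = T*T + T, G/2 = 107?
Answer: 425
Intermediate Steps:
G = 214 (G = 2*107 = 214)
J(L, g) = L + 2*g (J(L, g) = 2*g + L = L + 2*g)
p(T) = T + T² (p(T) = T² + T = T + T²)
o(a, d) = 3*a (o(a, d) = a*3 = 3*a)
J(-57, G) + o((8 - p(-2))*3, -23) = (-57 + 2*214) + 3*((8 - (-2)*(1 - 2))*3) = (-57 + 428) + 3*((8 - (-2)*(-1))*3) = 371 + 3*((8 - 1*2)*3) = 371 + 3*((8 - 2)*3) = 371 + 3*(6*3) = 371 + 3*18 = 371 + 54 = 425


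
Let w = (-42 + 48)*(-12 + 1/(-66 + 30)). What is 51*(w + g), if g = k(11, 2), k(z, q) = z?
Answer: -6239/2 ≈ -3119.5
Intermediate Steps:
g = 11
w = -433/6 (w = 6*(-12 + 1/(-36)) = 6*(-12 - 1/36) = 6*(-433/36) = -433/6 ≈ -72.167)
51*(w + g) = 51*(-433/6 + 11) = 51*(-367/6) = -6239/2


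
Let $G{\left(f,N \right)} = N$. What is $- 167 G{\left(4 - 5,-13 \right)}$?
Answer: $2171$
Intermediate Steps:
$- 167 G{\left(4 - 5,-13 \right)} = \left(-167\right) \left(-13\right) = 2171$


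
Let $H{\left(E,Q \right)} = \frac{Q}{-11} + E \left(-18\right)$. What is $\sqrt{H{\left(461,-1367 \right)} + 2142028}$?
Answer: $\frac{\sqrt{258196367}}{11} \approx 1460.8$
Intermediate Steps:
$H{\left(E,Q \right)} = - 18 E - \frac{Q}{11}$ ($H{\left(E,Q \right)} = Q \left(- \frac{1}{11}\right) - 18 E = - \frac{Q}{11} - 18 E = - 18 E - \frac{Q}{11}$)
$\sqrt{H{\left(461,-1367 \right)} + 2142028} = \sqrt{\left(\left(-18\right) 461 - - \frac{1367}{11}\right) + 2142028} = \sqrt{\left(-8298 + \frac{1367}{11}\right) + 2142028} = \sqrt{- \frac{89911}{11} + 2142028} = \sqrt{\frac{23472397}{11}} = \frac{\sqrt{258196367}}{11}$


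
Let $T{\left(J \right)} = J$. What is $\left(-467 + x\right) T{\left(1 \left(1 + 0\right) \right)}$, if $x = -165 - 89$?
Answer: $-721$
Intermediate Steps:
$x = -254$
$\left(-467 + x\right) T{\left(1 \left(1 + 0\right) \right)} = \left(-467 - 254\right) 1 \left(1 + 0\right) = - 721 \cdot 1 \cdot 1 = \left(-721\right) 1 = -721$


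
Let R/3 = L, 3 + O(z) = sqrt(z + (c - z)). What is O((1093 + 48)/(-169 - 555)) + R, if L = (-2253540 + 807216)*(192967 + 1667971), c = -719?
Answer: -8074557875739 + I*sqrt(719) ≈ -8.0746e+12 + 26.814*I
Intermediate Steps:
O(z) = -3 + I*sqrt(719) (O(z) = -3 + sqrt(z + (-719 - z)) = -3 + sqrt(-719) = -3 + I*sqrt(719))
L = -2691519291912 (L = -1446324*1860938 = -2691519291912)
R = -8074557875736 (R = 3*(-2691519291912) = -8074557875736)
O((1093 + 48)/(-169 - 555)) + R = (-3 + I*sqrt(719)) - 8074557875736 = -8074557875739 + I*sqrt(719)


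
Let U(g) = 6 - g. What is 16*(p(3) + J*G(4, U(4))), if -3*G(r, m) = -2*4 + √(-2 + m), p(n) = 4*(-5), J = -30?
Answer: -1600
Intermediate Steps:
p(n) = -20
G(r, m) = 8/3 - √(-2 + m)/3 (G(r, m) = -(-2*4 + √(-2 + m))/3 = -(-8 + √(-2 + m))/3 = 8/3 - √(-2 + m)/3)
16*(p(3) + J*G(4, U(4))) = 16*(-20 - 30*(8/3 - √(-2 + (6 - 1*4))/3)) = 16*(-20 - 30*(8/3 - √(-2 + (6 - 4))/3)) = 16*(-20 - 30*(8/3 - √(-2 + 2)/3)) = 16*(-20 - 30*(8/3 - √0/3)) = 16*(-20 - 30*(8/3 - ⅓*0)) = 16*(-20 - 30*(8/3 + 0)) = 16*(-20 - 30*8/3) = 16*(-20 - 80) = 16*(-100) = -1600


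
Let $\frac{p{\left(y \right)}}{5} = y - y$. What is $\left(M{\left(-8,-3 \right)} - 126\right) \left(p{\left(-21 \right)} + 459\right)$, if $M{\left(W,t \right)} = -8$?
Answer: $-61506$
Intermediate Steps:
$p{\left(y \right)} = 0$ ($p{\left(y \right)} = 5 \left(y - y\right) = 5 \cdot 0 = 0$)
$\left(M{\left(-8,-3 \right)} - 126\right) \left(p{\left(-21 \right)} + 459\right) = \left(-8 - 126\right) \left(0 + 459\right) = \left(-134\right) 459 = -61506$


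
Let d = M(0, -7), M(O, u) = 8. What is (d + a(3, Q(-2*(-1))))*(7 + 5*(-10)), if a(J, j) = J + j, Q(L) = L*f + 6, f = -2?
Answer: -559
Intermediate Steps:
d = 8
Q(L) = 6 - 2*L (Q(L) = L*(-2) + 6 = -2*L + 6 = 6 - 2*L)
(d + a(3, Q(-2*(-1))))*(7 + 5*(-10)) = (8 + (3 + (6 - (-4)*(-1))))*(7 + 5*(-10)) = (8 + (3 + (6 - 2*2)))*(7 - 50) = (8 + (3 + (6 - 4)))*(-43) = (8 + (3 + 2))*(-43) = (8 + 5)*(-43) = 13*(-43) = -559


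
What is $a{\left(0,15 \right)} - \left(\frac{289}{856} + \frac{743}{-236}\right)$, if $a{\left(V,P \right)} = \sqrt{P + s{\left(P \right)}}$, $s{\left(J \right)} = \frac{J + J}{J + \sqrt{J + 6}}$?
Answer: $\frac{141951}{50504} + \frac{\sqrt{255 + 15 \sqrt{21}}}{\sqrt{15 + \sqrt{21}}} \approx 6.8766$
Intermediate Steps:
$s{\left(J \right)} = \frac{2 J}{J + \sqrt{6 + J}}$
$a{\left(V,P \right)} = \sqrt{P + \frac{2 P}{P + \sqrt{6 + P}}}$
$a{\left(0,15 \right)} - \left(\frac{289}{856} + \frac{743}{-236}\right) = \sqrt{\frac{15 \left(2 + 15 + \sqrt{6 + 15}\right)}{15 + \sqrt{6 + 15}}} - \left(\frac{289}{856} + \frac{743}{-236}\right) = \sqrt{\frac{15 \left(2 + 15 + \sqrt{21}\right)}{15 + \sqrt{21}}} - \left(289 \cdot \frac{1}{856} + 743 \left(- \frac{1}{236}\right)\right) = \sqrt{\frac{15 \left(17 + \sqrt{21}\right)}{15 + \sqrt{21}}} - \left(\frac{289}{856} - \frac{743}{236}\right) = \frac{\sqrt{15} \sqrt{17 + \sqrt{21}}}{\sqrt{15 + \sqrt{21}}} - - \frac{141951}{50504} = \frac{\sqrt{15} \sqrt{17 + \sqrt{21}}}{\sqrt{15 + \sqrt{21}}} + \frac{141951}{50504} = \frac{141951}{50504} + \frac{\sqrt{15} \sqrt{17 + \sqrt{21}}}{\sqrt{15 + \sqrt{21}}}$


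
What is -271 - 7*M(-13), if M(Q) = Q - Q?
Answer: -271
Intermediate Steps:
M(Q) = 0
-271 - 7*M(-13) = -271 - 7*0 = -271 + 0 = -271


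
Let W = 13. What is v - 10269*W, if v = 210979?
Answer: 77482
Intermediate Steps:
v - 10269*W = 210979 - 10269*13 = 210979 - 133497 = 77482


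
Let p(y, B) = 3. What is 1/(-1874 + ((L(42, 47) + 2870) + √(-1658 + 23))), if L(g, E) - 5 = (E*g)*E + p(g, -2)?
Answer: 93782/8795065159 - I*√1635/8795065159 ≈ 1.0663e-5 - 4.5975e-9*I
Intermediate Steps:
L(g, E) = 8 + g*E² (L(g, E) = 5 + ((E*g)*E + 3) = 5 + (g*E² + 3) = 5 + (3 + g*E²) = 8 + g*E²)
1/(-1874 + ((L(42, 47) + 2870) + √(-1658 + 23))) = 1/(-1874 + (((8 + 42*47²) + 2870) + √(-1658 + 23))) = 1/(-1874 + (((8 + 42*2209) + 2870) + √(-1635))) = 1/(-1874 + (((8 + 92778) + 2870) + I*√1635)) = 1/(-1874 + ((92786 + 2870) + I*√1635)) = 1/(-1874 + (95656 + I*√1635)) = 1/(93782 + I*√1635)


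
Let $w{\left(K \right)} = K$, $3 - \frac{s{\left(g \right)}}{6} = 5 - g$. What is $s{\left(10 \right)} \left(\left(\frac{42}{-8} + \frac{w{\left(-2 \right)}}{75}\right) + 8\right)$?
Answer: $\frac{3268}{25} \approx 130.72$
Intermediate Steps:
$s{\left(g \right)} = -12 + 6 g$ ($s{\left(g \right)} = 18 - 6 \left(5 - g\right) = 18 + \left(-30 + 6 g\right) = -12 + 6 g$)
$s{\left(10 \right)} \left(\left(\frac{42}{-8} + \frac{w{\left(-2 \right)}}{75}\right) + 8\right) = \left(-12 + 6 \cdot 10\right) \left(\left(\frac{42}{-8} - \frac{2}{75}\right) + 8\right) = \left(-12 + 60\right) \left(\left(42 \left(- \frac{1}{8}\right) - \frac{2}{75}\right) + 8\right) = 48 \left(\left(- \frac{21}{4} - \frac{2}{75}\right) + 8\right) = 48 \left(- \frac{1583}{300} + 8\right) = 48 \cdot \frac{817}{300} = \frac{3268}{25}$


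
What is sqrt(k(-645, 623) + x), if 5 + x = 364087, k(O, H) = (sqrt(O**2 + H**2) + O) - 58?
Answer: sqrt(363379 + sqrt(804154)) ≈ 603.55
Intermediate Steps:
k(O, H) = -58 + O + sqrt(H**2 + O**2) (k(O, H) = (sqrt(H**2 + O**2) + O) - 58 = (O + sqrt(H**2 + O**2)) - 58 = -58 + O + sqrt(H**2 + O**2))
x = 364082 (x = -5 + 364087 = 364082)
sqrt(k(-645, 623) + x) = sqrt((-58 - 645 + sqrt(623**2 + (-645)**2)) + 364082) = sqrt((-58 - 645 + sqrt(388129 + 416025)) + 364082) = sqrt((-58 - 645 + sqrt(804154)) + 364082) = sqrt((-703 + sqrt(804154)) + 364082) = sqrt(363379 + sqrt(804154))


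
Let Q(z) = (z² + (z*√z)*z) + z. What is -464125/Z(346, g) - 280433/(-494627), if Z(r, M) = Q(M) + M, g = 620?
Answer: 593046388229523/1042415746255912 - 464125*√155/118970558 ≈ 0.52035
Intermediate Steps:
Q(z) = z + z² + z^(5/2) (Q(z) = (z² + z^(3/2)*z) + z = (z² + z^(5/2)) + z = z + z² + z^(5/2))
Z(r, M) = M² + M^(5/2) + 2*M (Z(r, M) = (M + M² + M^(5/2)) + M = M² + M^(5/2) + 2*M)
-464125/Z(346, g) - 280433/(-494627) = -464125/(620² + 620^(5/2) + 2*620) - 280433/(-494627) = -464125/(384400 + 768800*√155 + 1240) - 280433*(-1/494627) = -464125/(385640 + 768800*√155) + 280433/494627 = 280433/494627 - 464125/(385640 + 768800*√155)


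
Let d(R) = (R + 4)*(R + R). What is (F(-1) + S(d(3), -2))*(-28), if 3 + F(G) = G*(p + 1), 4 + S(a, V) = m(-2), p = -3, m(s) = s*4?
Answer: 364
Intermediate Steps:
m(s) = 4*s
d(R) = 2*R*(4 + R) (d(R) = (4 + R)*(2*R) = 2*R*(4 + R))
S(a, V) = -12 (S(a, V) = -4 + 4*(-2) = -4 - 8 = -12)
F(G) = -3 - 2*G (F(G) = -3 + G*(-3 + 1) = -3 + G*(-2) = -3 - 2*G)
(F(-1) + S(d(3), -2))*(-28) = ((-3 - 2*(-1)) - 12)*(-28) = ((-3 + 2) - 12)*(-28) = (-1 - 12)*(-28) = -13*(-28) = 364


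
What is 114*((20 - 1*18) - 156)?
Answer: -17556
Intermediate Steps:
114*((20 - 1*18) - 156) = 114*((20 - 18) - 156) = 114*(2 - 156) = 114*(-154) = -17556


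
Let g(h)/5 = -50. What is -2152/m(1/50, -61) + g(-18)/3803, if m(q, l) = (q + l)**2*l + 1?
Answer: -121309350250/2156597485683 ≈ -0.056250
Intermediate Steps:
g(h) = -250 (g(h) = 5*(-50) = -250)
m(q, l) = 1 + l*(l + q)**2 (m(q, l) = (l + q)**2*l + 1 = l*(l + q)**2 + 1 = 1 + l*(l + q)**2)
-2152/m(1/50, -61) + g(-18)/3803 = -2152/(1 - 61*(-61 + 1/50)**2) - 250/3803 = -2152/(1 - 61*(-61 + 1/50)**2) - 250*1/3803 = -2152/(1 - 61*(-3049/50)**2) - 250/3803 = -2152/(1 - 61*9296401/2500) - 250/3803 = -2152/(1 - 567080461/2500) - 250/3803 = -2152/(-567077961/2500) - 250/3803 = -2152*(-2500/567077961) - 250/3803 = 5380000/567077961 - 250/3803 = -121309350250/2156597485683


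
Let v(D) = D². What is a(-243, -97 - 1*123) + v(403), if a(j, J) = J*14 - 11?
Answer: 159318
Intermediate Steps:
a(j, J) = -11 + 14*J (a(j, J) = 14*J - 11 = -11 + 14*J)
a(-243, -97 - 1*123) + v(403) = (-11 + 14*(-97 - 1*123)) + 403² = (-11 + 14*(-97 - 123)) + 162409 = (-11 + 14*(-220)) + 162409 = (-11 - 3080) + 162409 = -3091 + 162409 = 159318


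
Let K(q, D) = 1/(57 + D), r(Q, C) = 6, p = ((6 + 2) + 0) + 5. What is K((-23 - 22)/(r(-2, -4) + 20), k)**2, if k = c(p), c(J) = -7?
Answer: 1/2500 ≈ 0.00040000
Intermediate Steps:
p = 13 (p = (8 + 0) + 5 = 8 + 5 = 13)
k = -7
K((-23 - 22)/(r(-2, -4) + 20), k)**2 = (1/(57 - 7))**2 = (1/50)**2 = 1/2500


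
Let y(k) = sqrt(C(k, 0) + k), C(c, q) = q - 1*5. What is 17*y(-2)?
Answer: 17*I*sqrt(7) ≈ 44.978*I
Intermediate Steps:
C(c, q) = -5 + q (C(c, q) = q - 5 = -5 + q)
y(k) = sqrt(-5 + k) (y(k) = sqrt((-5 + 0) + k) = sqrt(-5 + k))
17*y(-2) = 17*sqrt(-5 - 2) = 17*sqrt(-7) = 17*(I*sqrt(7)) = 17*I*sqrt(7)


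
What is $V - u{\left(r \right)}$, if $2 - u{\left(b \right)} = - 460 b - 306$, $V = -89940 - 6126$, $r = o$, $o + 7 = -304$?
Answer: $46686$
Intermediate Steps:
$o = -311$ ($o = -7 - 304 = -311$)
$r = -311$
$V = -96066$ ($V = -89940 - 6126 = -96066$)
$u{\left(b \right)} = 308 + 460 b$ ($u{\left(b \right)} = 2 - \left(- 460 b - 306\right) = 2 - \left(-306 - 460 b\right) = 2 + \left(306 + 460 b\right) = 308 + 460 b$)
$V - u{\left(r \right)} = -96066 - \left(308 + 460 \left(-311\right)\right) = -96066 - \left(308 - 143060\right) = -96066 - -142752 = -96066 + 142752 = 46686$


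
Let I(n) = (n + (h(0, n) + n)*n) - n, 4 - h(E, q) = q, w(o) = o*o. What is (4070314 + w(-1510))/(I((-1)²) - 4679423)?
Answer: -6350414/4679419 ≈ -1.3571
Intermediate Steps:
w(o) = o²
h(E, q) = 4 - q
I(n) = 4*n (I(n) = (n + ((4 - n) + n)*n) - n = (n + 4*n) - n = 5*n - n = 4*n)
(4070314 + w(-1510))/(I((-1)²) - 4679423) = (4070314 + (-1510)²)/(4*(-1)² - 4679423) = (4070314 + 2280100)/(4*1 - 4679423) = 6350414/(4 - 4679423) = 6350414/(-4679419) = 6350414*(-1/4679419) = -6350414/4679419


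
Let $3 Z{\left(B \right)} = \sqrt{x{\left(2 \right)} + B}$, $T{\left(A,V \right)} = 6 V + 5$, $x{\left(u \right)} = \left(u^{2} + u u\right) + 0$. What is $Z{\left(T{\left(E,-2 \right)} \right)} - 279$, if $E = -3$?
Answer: $- \frac{836}{3} \approx -278.67$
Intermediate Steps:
$x{\left(u \right)} = 2 u^{2}$ ($x{\left(u \right)} = \left(u^{2} + u^{2}\right) + 0 = 2 u^{2} + 0 = 2 u^{2}$)
$T{\left(A,V \right)} = 5 + 6 V$
$Z{\left(B \right)} = \frac{\sqrt{8 + B}}{3}$ ($Z{\left(B \right)} = \frac{\sqrt{2 \cdot 2^{2} + B}}{3} = \frac{\sqrt{2 \cdot 4 + B}}{3} = \frac{\sqrt{8 + B}}{3}$)
$Z{\left(T{\left(E,-2 \right)} \right)} - 279 = \frac{\sqrt{8 + \left(5 + 6 \left(-2\right)\right)}}{3} - 279 = \frac{\sqrt{8 + \left(5 - 12\right)}}{3} - 279 = \frac{\sqrt{8 - 7}}{3} - 279 = \frac{\sqrt{1}}{3} - 279 = \frac{1}{3} \cdot 1 - 279 = \frac{1}{3} - 279 = - \frac{836}{3}$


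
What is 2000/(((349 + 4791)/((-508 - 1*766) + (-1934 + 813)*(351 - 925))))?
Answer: 64218000/257 ≈ 2.4988e+5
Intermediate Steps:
2000/(((349 + 4791)/((-508 - 1*766) + (-1934 + 813)*(351 - 925)))) = 2000/((5140/((-508 - 766) - 1121*(-574)))) = 2000/((5140/(-1274 + 643454))) = 2000/((5140/642180)) = 2000/((5140*(1/642180))) = 2000/(257/32109) = 2000*(32109/257) = 64218000/257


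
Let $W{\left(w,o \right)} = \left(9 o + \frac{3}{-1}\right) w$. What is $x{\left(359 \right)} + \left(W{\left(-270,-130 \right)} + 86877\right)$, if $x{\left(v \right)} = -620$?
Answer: $402967$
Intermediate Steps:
$W{\left(w,o \right)} = w \left(-3 + 9 o\right)$ ($W{\left(w,o \right)} = \left(9 o + 3 \left(-1\right)\right) w = \left(9 o - 3\right) w = \left(-3 + 9 o\right) w = w \left(-3 + 9 o\right)$)
$x{\left(359 \right)} + \left(W{\left(-270,-130 \right)} + 86877\right) = -620 + \left(3 \left(-270\right) \left(-1 + 3 \left(-130\right)\right) + 86877\right) = -620 + \left(3 \left(-270\right) \left(-1 - 390\right) + 86877\right) = -620 + \left(3 \left(-270\right) \left(-391\right) + 86877\right) = -620 + \left(316710 + 86877\right) = -620 + 403587 = 402967$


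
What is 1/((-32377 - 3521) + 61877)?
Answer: 1/25979 ≈ 3.8493e-5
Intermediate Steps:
1/((-32377 - 3521) + 61877) = 1/(-35898 + 61877) = 1/25979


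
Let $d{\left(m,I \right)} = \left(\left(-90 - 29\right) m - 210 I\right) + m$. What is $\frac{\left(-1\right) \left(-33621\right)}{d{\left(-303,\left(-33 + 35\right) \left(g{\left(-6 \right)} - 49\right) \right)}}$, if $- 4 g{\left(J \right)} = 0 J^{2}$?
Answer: $\frac{11207}{18778} \approx 0.59682$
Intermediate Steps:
$g{\left(J \right)} = 0$ ($g{\left(J \right)} = - \frac{0 J^{2}}{4} = \left(- \frac{1}{4}\right) 0 = 0$)
$d{\left(m,I \right)} = - 210 I - 118 m$ ($d{\left(m,I \right)} = \left(- 119 m - 210 I\right) + m = \left(- 210 I - 119 m\right) + m = - 210 I - 118 m$)
$\frac{\left(-1\right) \left(-33621\right)}{d{\left(-303,\left(-33 + 35\right) \left(g{\left(-6 \right)} - 49\right) \right)}} = \frac{\left(-1\right) \left(-33621\right)}{- 210 \left(-33 + 35\right) \left(0 - 49\right) - -35754} = \frac{33621}{- 210 \cdot 2 \left(-49\right) + 35754} = \frac{33621}{\left(-210\right) \left(-98\right) + 35754} = \frac{33621}{20580 + 35754} = \frac{33621}{56334} = 33621 \cdot \frac{1}{56334} = \frac{11207}{18778}$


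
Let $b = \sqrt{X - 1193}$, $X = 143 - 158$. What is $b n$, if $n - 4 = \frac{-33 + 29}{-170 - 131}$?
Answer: $\frac{2416 i \sqrt{302}}{301} \approx 139.49 i$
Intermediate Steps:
$X = -15$
$n = \frac{1208}{301}$ ($n = 4 + \frac{-33 + 29}{-170 - 131} = 4 - \frac{4}{-301} = 4 - - \frac{4}{301} = 4 + \frac{4}{301} = \frac{1208}{301} \approx 4.0133$)
$b = 2 i \sqrt{302}$ ($b = \sqrt{-15 - 1193} = \sqrt{-1208} = 2 i \sqrt{302} \approx 34.756 i$)
$b n = 2 i \sqrt{302} \cdot \frac{1208}{301} = \frac{2416 i \sqrt{302}}{301}$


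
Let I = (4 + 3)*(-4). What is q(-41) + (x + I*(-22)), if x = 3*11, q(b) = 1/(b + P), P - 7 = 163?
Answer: 83722/129 ≈ 649.01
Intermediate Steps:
P = 170 (P = 7 + 163 = 170)
q(b) = 1/(170 + b) (q(b) = 1/(b + 170) = 1/(170 + b))
x = 33
I = -28 (I = 7*(-4) = -28)
q(-41) + (x + I*(-22)) = 1/(170 - 41) + (33 - 28*(-22)) = 1/129 + (33 + 616) = 1/129 + 649 = 83722/129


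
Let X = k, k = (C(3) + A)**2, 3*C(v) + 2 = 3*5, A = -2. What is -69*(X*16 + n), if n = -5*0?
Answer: -18032/3 ≈ -6010.7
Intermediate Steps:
C(v) = 13/3 (C(v) = -2/3 + (3*5)/3 = -2/3 + (1/3)*15 = -2/3 + 5 = 13/3)
n = 0
k = 49/9 (k = (13/3 - 2)**2 = (7/3)**2 = 49/9 ≈ 5.4444)
X = 49/9 ≈ 5.4444
-69*(X*16 + n) = -69*((49/9)*16 + 0) = -69*(784/9 + 0) = -69*784/9 = -18032/3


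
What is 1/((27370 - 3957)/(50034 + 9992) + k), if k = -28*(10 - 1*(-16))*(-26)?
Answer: 60026/1136195541 ≈ 5.2831e-5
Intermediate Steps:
k = 18928 (k = -28*(10 + 16)*(-26) = -28*26*(-26) = -728*(-26) = 18928)
1/((27370 - 3957)/(50034 + 9992) + k) = 1/((27370 - 3957)/(50034 + 9992) + 18928) = 1/(23413/60026 + 18928) = 1/(1136195541/60026) = 60026/1136195541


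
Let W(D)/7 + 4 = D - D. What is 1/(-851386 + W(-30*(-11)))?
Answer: -1/851414 ≈ -1.1745e-6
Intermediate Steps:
W(D) = -28 (W(D) = -28 + 7*(D - D) = -28 + 7*0 = -28 + 0 = -28)
1/(-851386 + W(-30*(-11))) = 1/(-851386 - 28) = 1/(-851414) = -1/851414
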